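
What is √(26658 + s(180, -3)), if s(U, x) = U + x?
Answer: √26835 ≈ 163.81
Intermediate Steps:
√(26658 + s(180, -3)) = √(26658 + (180 - 3)) = √(26658 + 177) = √26835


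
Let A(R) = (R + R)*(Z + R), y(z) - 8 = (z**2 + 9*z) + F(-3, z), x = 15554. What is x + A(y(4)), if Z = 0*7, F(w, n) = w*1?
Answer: 22052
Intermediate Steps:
F(w, n) = w
y(z) = 5 + z**2 + 9*z (y(z) = 8 + ((z**2 + 9*z) - 3) = 8 + (-3 + z**2 + 9*z) = 5 + z**2 + 9*z)
Z = 0
A(R) = 2*R**2 (A(R) = (R + R)*(0 + R) = (2*R)*R = 2*R**2)
x + A(y(4)) = 15554 + 2*(5 + 4**2 + 9*4)**2 = 15554 + 2*(5 + 16 + 36)**2 = 15554 + 2*57**2 = 15554 + 2*3249 = 15554 + 6498 = 22052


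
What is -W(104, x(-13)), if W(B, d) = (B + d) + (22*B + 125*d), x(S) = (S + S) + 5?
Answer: 254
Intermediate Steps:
x(S) = 5 + 2*S (x(S) = 2*S + 5 = 5 + 2*S)
W(B, d) = 23*B + 126*d
-W(104, x(-13)) = -(23*104 + 126*(5 + 2*(-13))) = -(2392 + 126*(5 - 26)) = -(2392 + 126*(-21)) = -(2392 - 2646) = -1*(-254) = 254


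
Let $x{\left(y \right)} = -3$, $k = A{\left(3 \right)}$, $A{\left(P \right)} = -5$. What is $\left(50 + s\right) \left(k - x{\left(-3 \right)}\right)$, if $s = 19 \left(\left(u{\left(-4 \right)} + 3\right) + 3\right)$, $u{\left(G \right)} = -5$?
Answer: $-138$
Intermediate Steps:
$k = -5$
$s = 19$ ($s = 19 \left(\left(-5 + 3\right) + 3\right) = 19 \left(-2 + 3\right) = 19 \cdot 1 = 19$)
$\left(50 + s\right) \left(k - x{\left(-3 \right)}\right) = \left(50 + 19\right) \left(-5 - -3\right) = 69 \left(-5 + 3\right) = 69 \left(-2\right) = -138$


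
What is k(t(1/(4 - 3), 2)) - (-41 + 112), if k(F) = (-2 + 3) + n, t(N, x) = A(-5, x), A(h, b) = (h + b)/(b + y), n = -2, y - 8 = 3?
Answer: -72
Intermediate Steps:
y = 11 (y = 8 + 3 = 11)
A(h, b) = (b + h)/(11 + b) (A(h, b) = (h + b)/(b + 11) = (b + h)/(11 + b))
t(N, x) = (-5 + x)/(11 + x) (t(N, x) = (x - 5)/(11 + x) = (-5 + x)/(11 + x))
k(F) = -1 (k(F) = (-2 + 3) - 2 = 1 - 2 = -1)
k(t(1/(4 - 3), 2)) - (-41 + 112) = -1 - (-41 + 112) = -1 - 1*71 = -1 - 71 = -72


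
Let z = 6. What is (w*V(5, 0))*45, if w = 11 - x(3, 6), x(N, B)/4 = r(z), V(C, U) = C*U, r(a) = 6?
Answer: 0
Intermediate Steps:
x(N, B) = 24 (x(N, B) = 4*6 = 24)
w = -13 (w = 11 - 1*24 = 11 - 24 = -13)
(w*V(5, 0))*45 = -65*0*45 = -13*0*45 = 0*45 = 0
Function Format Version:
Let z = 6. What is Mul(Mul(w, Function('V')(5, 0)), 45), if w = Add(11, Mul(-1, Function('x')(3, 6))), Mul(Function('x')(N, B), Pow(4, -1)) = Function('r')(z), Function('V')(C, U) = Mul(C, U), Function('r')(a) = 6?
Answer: 0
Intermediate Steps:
Function('x')(N, B) = 24 (Function('x')(N, B) = Mul(4, 6) = 24)
w = -13 (w = Add(11, Mul(-1, 24)) = Add(11, -24) = -13)
Mul(Mul(w, Function('V')(5, 0)), 45) = Mul(Mul(-13, Mul(5, 0)), 45) = Mul(Mul(-13, 0), 45) = Mul(0, 45) = 0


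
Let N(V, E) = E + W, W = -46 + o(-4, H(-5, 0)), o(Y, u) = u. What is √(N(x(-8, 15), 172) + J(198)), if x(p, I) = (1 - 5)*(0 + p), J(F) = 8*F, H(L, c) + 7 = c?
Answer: √1703 ≈ 41.267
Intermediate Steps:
H(L, c) = -7 + c
x(p, I) = -4*p
W = -53 (W = -46 + (-7 + 0) = -46 - 7 = -53)
N(V, E) = -53 + E (N(V, E) = E - 53 = -53 + E)
√(N(x(-8, 15), 172) + J(198)) = √((-53 + 172) + 8*198) = √(119 + 1584) = √1703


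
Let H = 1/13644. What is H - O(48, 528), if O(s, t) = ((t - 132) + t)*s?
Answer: -605138687/13644 ≈ -44352.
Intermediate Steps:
H = 1/13644 ≈ 7.3292e-5
O(s, t) = s*(-132 + 2*t) (O(s, t) = ((-132 + t) + t)*s = (-132 + 2*t)*s = s*(-132 + 2*t))
H - O(48, 528) = 1/13644 - 2*48*(-66 + 528) = 1/13644 - 2*48*462 = 1/13644 - 1*44352 = 1/13644 - 44352 = -605138687/13644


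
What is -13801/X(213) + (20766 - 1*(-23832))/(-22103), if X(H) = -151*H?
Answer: -1129361971/710898789 ≈ -1.5886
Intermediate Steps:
-13801/X(213) + (20766 - 1*(-23832))/(-22103) = -13801/((-151*213)) + (20766 - 1*(-23832))/(-22103) = -13801/(-32163) + (20766 + 23832)*(-1/22103) = -13801*(-1/32163) + 44598*(-1/22103) = 13801/32163 - 44598/22103 = -1129361971/710898789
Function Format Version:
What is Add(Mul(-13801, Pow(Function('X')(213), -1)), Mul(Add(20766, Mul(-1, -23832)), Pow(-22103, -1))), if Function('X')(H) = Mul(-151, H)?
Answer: Rational(-1129361971, 710898789) ≈ -1.5886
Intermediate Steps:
Add(Mul(-13801, Pow(Function('X')(213), -1)), Mul(Add(20766, Mul(-1, -23832)), Pow(-22103, -1))) = Add(Mul(-13801, Pow(Mul(-151, 213), -1)), Mul(Add(20766, Mul(-1, -23832)), Pow(-22103, -1))) = Add(Mul(-13801, Pow(-32163, -1)), Mul(Add(20766, 23832), Rational(-1, 22103))) = Add(Mul(-13801, Rational(-1, 32163)), Mul(44598, Rational(-1, 22103))) = Add(Rational(13801, 32163), Rational(-44598, 22103)) = Rational(-1129361971, 710898789)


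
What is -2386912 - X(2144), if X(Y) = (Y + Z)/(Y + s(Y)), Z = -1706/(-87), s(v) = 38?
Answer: -226558620421/94917 ≈ -2.3869e+6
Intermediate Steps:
Z = 1706/87 (Z = -1706*(-1/87) = 1706/87 ≈ 19.609)
X(Y) = (1706/87 + Y)/(38 + Y) (X(Y) = (Y + 1706/87)/(Y + 38) = (1706/87 + Y)/(38 + Y))
-2386912 - X(2144) = -2386912 - (1706/87 + 2144)/(38 + 2144) = -2386912 - 188234/(2182*87) = -2386912 - 1*94117/94917 = -2386912 - 94117/94917 = -226558620421/94917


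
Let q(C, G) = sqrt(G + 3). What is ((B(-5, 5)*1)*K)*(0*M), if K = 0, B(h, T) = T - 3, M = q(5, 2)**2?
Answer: 0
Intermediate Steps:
q(C, G) = sqrt(3 + G)
M = 5 (M = (sqrt(3 + 2))**2 = (sqrt(5))**2 = 5)
B(h, T) = -3 + T
((B(-5, 5)*1)*K)*(0*M) = (((-3 + 5)*1)*0)*(0*5) = ((2*1)*0)*0 = (2*0)*0 = 0*0 = 0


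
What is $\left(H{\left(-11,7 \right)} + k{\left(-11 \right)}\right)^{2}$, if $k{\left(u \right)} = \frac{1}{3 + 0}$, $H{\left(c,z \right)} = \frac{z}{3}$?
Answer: $\frac{64}{9} \approx 7.1111$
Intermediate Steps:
$H{\left(c,z \right)} = \frac{z}{3}$
$k{\left(u \right)} = \frac{1}{3}$
$\left(H{\left(-11,7 \right)} + k{\left(-11 \right)}\right)^{2} = \left(\frac{1}{3} \cdot 7 + \frac{1}{3}\right)^{2} = \left(\frac{7}{3} + \frac{1}{3}\right)^{2} = \left(\frac{8}{3}\right)^{2} = \frac{64}{9}$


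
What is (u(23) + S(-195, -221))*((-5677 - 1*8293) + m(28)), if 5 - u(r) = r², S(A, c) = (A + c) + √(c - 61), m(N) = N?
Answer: 13105480 - 13942*I*√282 ≈ 1.3105e+7 - 2.3413e+5*I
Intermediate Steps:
S(A, c) = A + c + √(-61 + c) (S(A, c) = (A + c) + √(-61 + c) = A + c + √(-61 + c))
u(r) = 5 - r²
(u(23) + S(-195, -221))*((-5677 - 1*8293) + m(28)) = ((5 - 1*23²) + (-195 - 221 + √(-61 - 221)))*((-5677 - 1*8293) + 28) = ((5 - 1*529) + (-195 - 221 + √(-282)))*((-5677 - 8293) + 28) = ((5 - 529) + (-195 - 221 + I*√282))*(-13970 + 28) = (-524 + (-416 + I*√282))*(-13942) = (-940 + I*√282)*(-13942) = 13105480 - 13942*I*√282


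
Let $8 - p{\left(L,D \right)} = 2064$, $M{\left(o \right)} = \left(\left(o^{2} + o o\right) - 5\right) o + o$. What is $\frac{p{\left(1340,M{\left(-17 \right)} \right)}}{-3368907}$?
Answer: $\frac{2056}{3368907} \approx 0.00061029$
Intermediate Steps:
$M{\left(o \right)} = o + o \left(-5 + 2 o^{2}\right)$ ($M{\left(o \right)} = \left(\left(o^{2} + o^{2}\right) - 5\right) o + o = \left(2 o^{2} - 5\right) o + o = \left(-5 + 2 o^{2}\right) o + o = o \left(-5 + 2 o^{2}\right) + o = o + o \left(-5 + 2 o^{2}\right)$)
$p{\left(L,D \right)} = -2056$ ($p{\left(L,D \right)} = 8 - 2064 = -2056$)
$\frac{p{\left(1340,M{\left(-17 \right)} \right)}}{-3368907} = - \frac{2056}{-3368907} = \left(-2056\right) \left(- \frac{1}{3368907}\right) = \frac{2056}{3368907}$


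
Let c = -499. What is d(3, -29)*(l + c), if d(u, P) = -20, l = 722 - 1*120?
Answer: -2060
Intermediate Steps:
l = 602 (l = 722 - 120 = 602)
d(3, -29)*(l + c) = -20*(602 - 499) = -20*103 = -2060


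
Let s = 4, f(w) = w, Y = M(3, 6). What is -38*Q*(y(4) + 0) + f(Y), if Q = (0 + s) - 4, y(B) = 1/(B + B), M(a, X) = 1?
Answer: 1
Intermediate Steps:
Y = 1
y(B) = 1/(2*B)
Q = 0 (Q = (0 + 4) - 4 = 4 - 4 = 0)
-38*Q*(y(4) + 0) + f(Y) = -0*((½)/4 + 0) + 1 = -0*((½)*(¼) + 0) + 1 = -0*(⅛ + 0) + 1 = -0/8 + 1 = -38*0 + 1 = 0 + 1 = 1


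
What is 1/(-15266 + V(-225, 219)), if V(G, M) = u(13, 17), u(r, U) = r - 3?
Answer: -1/15256 ≈ -6.5548e-5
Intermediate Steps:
u(r, U) = -3 + r
V(G, M) = 10 (V(G, M) = -3 + 13 = 10)
1/(-15266 + V(-225, 219)) = 1/(-15266 + 10) = 1/(-15256) = -1/15256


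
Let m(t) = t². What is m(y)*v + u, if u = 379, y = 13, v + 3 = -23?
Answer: -4015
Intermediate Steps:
v = -26 (v = -3 - 23 = -26)
m(y)*v + u = 13²*(-26) + 379 = 169*(-26) + 379 = -4394 + 379 = -4015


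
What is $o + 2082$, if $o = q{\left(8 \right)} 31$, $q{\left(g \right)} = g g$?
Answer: $4066$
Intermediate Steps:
$q{\left(g \right)} = g^{2}$
$o = 1984$ ($o = 8^{2} \cdot 31 = 64 \cdot 31 = 1984$)
$o + 2082 = 1984 + 2082 = 4066$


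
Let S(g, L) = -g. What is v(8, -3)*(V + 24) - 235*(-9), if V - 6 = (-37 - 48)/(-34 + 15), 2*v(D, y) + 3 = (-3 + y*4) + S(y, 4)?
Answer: 70545/38 ≈ 1856.4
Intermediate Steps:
v(D, y) = -3 + 3*y/2 (v(D, y) = -3/2 + ((-3 + y*4) - y)/2 = -3/2 + ((-3 + 4*y) - y)/2 = -3/2 + (-3 + 3*y)/2 = -3/2 + (-3/2 + 3*y/2) = -3 + 3*y/2)
V = 199/19 (V = 6 + (-37 - 48)/(-34 + 15) = 6 - 85/(-19) = 6 - 85*(-1/19) = 6 + 85/19 = 199/19 ≈ 10.474)
v(8, -3)*(V + 24) - 235*(-9) = (-3 + (3/2)*(-3))*(199/19 + 24) - 235*(-9) = (-3 - 9/2)*(655/19) + 2115 = -15/2*655/19 + 2115 = -9825/38 + 2115 = 70545/38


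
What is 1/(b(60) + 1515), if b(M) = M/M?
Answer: 1/1516 ≈ 0.00065963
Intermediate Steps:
b(M) = 1
1/(b(60) + 1515) = 1/(1 + 1515) = 1/1516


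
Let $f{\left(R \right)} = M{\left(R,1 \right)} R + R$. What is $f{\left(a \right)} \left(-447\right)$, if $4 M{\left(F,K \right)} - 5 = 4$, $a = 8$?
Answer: $-11622$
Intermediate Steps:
$M{\left(F,K \right)} = \frac{9}{4}$ ($M{\left(F,K \right)} = \frac{5}{4} + \frac{1}{4} \cdot 4 = \frac{5}{4} + 1 = \frac{9}{4}$)
$f{\left(R \right)} = \frac{13 R}{4}$ ($f{\left(R \right)} = \frac{9 R}{4} + R = \frac{13 R}{4}$)
$f{\left(a \right)} \left(-447\right) = \frac{13}{4} \cdot 8 \left(-447\right) = 26 \left(-447\right) = -11622$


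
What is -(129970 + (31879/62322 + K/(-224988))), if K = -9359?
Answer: -101244910126665/778983452 ≈ -1.2997e+5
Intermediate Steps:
-(129970 + (31879/62322 + K/(-224988))) = -(129970 + (31879/62322 - 9359/(-224988))) = -(129970 + (31879*(1/62322) - 9359*(-1/224988))) = -(129970 + (31879/62322 + 9359/224988)) = -(129970 + 430870225/778983452) = -1*101244910126665/778983452 = -101244910126665/778983452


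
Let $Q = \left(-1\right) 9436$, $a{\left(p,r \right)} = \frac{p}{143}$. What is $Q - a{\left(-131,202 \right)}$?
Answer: $- \frac{1349217}{143} \approx -9435.1$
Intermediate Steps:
$a{\left(p,r \right)} = \frac{p}{143}$ ($a{\left(p,r \right)} = p \frac{1}{143} = \frac{p}{143}$)
$Q = -9436$
$Q - a{\left(-131,202 \right)} = -9436 - \frac{1}{143} \left(-131\right) = -9436 - - \frac{131}{143} = -9436 + \frac{131}{143} = - \frac{1349217}{143}$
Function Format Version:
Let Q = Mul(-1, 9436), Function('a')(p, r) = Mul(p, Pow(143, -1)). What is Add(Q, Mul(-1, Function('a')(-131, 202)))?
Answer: Rational(-1349217, 143) ≈ -9435.1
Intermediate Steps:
Function('a')(p, r) = Mul(Rational(1, 143), p) (Function('a')(p, r) = Mul(p, Rational(1, 143)) = Mul(Rational(1, 143), p))
Q = -9436
Add(Q, Mul(-1, Function('a')(-131, 202))) = Add(-9436, Mul(-1, Mul(Rational(1, 143), -131))) = Add(-9436, Mul(-1, Rational(-131, 143))) = Add(-9436, Rational(131, 143)) = Rational(-1349217, 143)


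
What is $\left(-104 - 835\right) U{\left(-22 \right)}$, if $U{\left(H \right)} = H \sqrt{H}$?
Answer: $20658 i \sqrt{22} \approx 96895.0 i$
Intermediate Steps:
$U{\left(H \right)} = H^{\frac{3}{2}}$
$\left(-104 - 835\right) U{\left(-22 \right)} = \left(-104 - 835\right) \left(-22\right)^{\frac{3}{2}} = - 939 \left(- 22 i \sqrt{22}\right) = 20658 i \sqrt{22}$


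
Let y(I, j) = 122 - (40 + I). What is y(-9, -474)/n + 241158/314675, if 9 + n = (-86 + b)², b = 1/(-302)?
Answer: 23585444586542/30288632732825 ≈ 0.77869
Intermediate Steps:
b = -1/302 ≈ -0.0033113
y(I, j) = 82 - I (y(I, j) = 122 + (-40 - I) = 82 - I)
n = 673775893/91204 (n = -9 + (-86 - 1/302)² = -9 + (-25973/302)² = -9 + 674596729/91204 = 673775893/91204 ≈ 7387.6)
y(-9, -474)/n + 241158/314675 = (82 - 1*(-9))/(673775893/91204) + 241158/314675 = (82 + 9)*(91204/673775893) + 241158*(1/314675) = 91*(91204/673775893) + 241158/314675 = 1185652/96253699 + 241158/314675 = 23585444586542/30288632732825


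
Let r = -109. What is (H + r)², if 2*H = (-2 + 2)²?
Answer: 11881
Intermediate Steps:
H = 0 (H = (-2 + 2)²/2 = (½)*0² = (½)*0 = 0)
(H + r)² = (0 - 109)² = (-109)² = 11881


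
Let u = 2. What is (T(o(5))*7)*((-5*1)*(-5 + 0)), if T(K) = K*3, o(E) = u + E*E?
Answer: 14175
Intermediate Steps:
o(E) = 2 + E² (o(E) = 2 + E*E = 2 + E²)
T(K) = 3*K
(T(o(5))*7)*((-5*1)*(-5 + 0)) = ((3*(2 + 5²))*7)*((-5*1)*(-5 + 0)) = ((3*(2 + 25))*7)*(-5*(-5)) = ((3*27)*7)*25 = (81*7)*25 = 567*25 = 14175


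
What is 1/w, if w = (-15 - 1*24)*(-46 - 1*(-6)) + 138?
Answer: 1/1698 ≈ 0.00058893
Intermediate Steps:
w = 1698 (w = (-15 - 24)*(-46 + 6) + 138 = -39*(-40) + 138 = 1560 + 138 = 1698)
1/w = 1/1698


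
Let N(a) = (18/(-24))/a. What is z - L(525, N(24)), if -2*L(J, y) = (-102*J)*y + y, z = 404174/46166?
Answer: 1249005135/1477312 ≈ 845.46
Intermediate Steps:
N(a) = -3/(4*a) (N(a) = (18*(-1/24))/a = -3/(4*a))
z = 202087/23083 (z = 404174*(1/46166) = 202087/23083 ≈ 8.7548)
L(J, y) = -y/2 + 51*J*y (L(J, y) = -((-102*J)*y + y)/2 = -(-102*J*y + y)/2 = -(y - 102*J*y)/2 = -y/2 + 51*J*y)
z - L(525, N(24)) = 202087/23083 - (-3/4/24)*(-1 + 102*525)/2 = 202087/23083 - (-3/4*1/24)*(-1 + 53550)/2 = 202087/23083 - (-1)*53549/(2*32) = 202087/23083 - 1*(-53549/64) = 202087/23083 + 53549/64 = 1249005135/1477312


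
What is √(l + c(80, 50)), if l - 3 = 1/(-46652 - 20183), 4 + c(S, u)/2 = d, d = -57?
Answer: I*√531563216610/66835 ≈ 10.909*I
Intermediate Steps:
c(S, u) = -122 (c(S, u) = -8 + 2*(-57) = -8 - 114 = -122)
l = 200504/66835 (l = 3 + 1/(-46652 - 20183) = 3 + 1/(-66835) = 3 - 1/66835 = 200504/66835 ≈ 3.0000)
√(l + c(80, 50)) = √(200504/66835 - 122) = √(-7953366/66835) = I*√531563216610/66835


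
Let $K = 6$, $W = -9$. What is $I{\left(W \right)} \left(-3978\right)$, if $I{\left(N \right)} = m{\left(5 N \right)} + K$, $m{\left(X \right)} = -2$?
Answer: $-15912$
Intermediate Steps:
$I{\left(N \right)} = 4$ ($I{\left(N \right)} = -2 + 6 = 4$)
$I{\left(W \right)} \left(-3978\right) = 4 \left(-3978\right) = -15912$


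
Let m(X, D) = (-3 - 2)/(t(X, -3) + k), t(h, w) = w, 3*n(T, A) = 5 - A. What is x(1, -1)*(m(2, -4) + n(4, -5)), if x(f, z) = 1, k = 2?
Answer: 25/3 ≈ 8.3333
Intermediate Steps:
n(T, A) = 5/3 - A/3 (n(T, A) = (5 - A)/3 = 5/3 - A/3)
m(X, D) = 5 (m(X, D) = (-3 - 2)/(-3 + 2) = -5/(-1) = -5*(-1) = 5)
x(1, -1)*(m(2, -4) + n(4, -5)) = 1*(5 + (5/3 - ⅓*(-5))) = 1*(5 + (5/3 + 5/3)) = 1*(5 + 10/3) = 1*(25/3) = 25/3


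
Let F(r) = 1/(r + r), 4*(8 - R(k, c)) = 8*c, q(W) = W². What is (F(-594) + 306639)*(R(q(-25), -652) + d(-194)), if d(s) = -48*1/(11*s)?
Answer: 127493938681642/316899 ≈ 4.0232e+8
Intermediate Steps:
R(k, c) = 8 - 2*c
F(r) = 1/(2*r)
d(s) = -48/(11*s) (d(s) = -48*1/(11*s) = -48/(11*s))
(F(-594) + 306639)*(R(q(-25), -652) + d(-194)) = ((½)/(-594) + 306639)*((8 - 2*(-652)) - 48/11/(-194)) = ((½)*(-1/594) + 306639)*((8 + 1304) - 48/11*(-1/194)) = (-1/1188 + 306639)*(1312 + 24/1067) = (364287131/1188)*(1399928/1067) = 127493938681642/316899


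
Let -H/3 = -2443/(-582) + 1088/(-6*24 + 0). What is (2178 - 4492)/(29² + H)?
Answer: -1346748/495325 ≈ -2.7189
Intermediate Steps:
H = 5863/582 (H = -3*(-2443/(-582) + 1088/(-6*24 + 0)) = -3*(-2443*(-1/582) + 1088/(-144 + 0)) = -3*(2443/582 + 1088/(-144)) = -3*(2443/582 + 1088*(-1/144)) = -3*(2443/582 - 68/9) = -3*(-5863/1746) = 5863/582 ≈ 10.074)
(2178 - 4492)/(29² + H) = (2178 - 4492)/(29² + 5863/582) = -2314/(841 + 5863/582) = -2314/495325/582 = -2314*582/495325 = -1346748/495325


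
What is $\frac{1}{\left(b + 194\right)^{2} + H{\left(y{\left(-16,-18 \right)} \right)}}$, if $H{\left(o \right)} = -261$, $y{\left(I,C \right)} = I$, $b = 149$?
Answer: $\frac{1}{117388} \approx 8.5188 \cdot 10^{-6}$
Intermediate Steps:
$\frac{1}{\left(b + 194\right)^{2} + H{\left(y{\left(-16,-18 \right)} \right)}} = \frac{1}{\left(149 + 194\right)^{2} - 261} = \frac{1}{343^{2} - 261} = \frac{1}{117649 - 261} = \frac{1}{117388}$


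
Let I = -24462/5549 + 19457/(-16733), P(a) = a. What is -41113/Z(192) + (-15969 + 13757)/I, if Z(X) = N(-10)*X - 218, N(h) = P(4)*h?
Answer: 1643416491939699/4085552779022 ≈ 402.25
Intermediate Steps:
N(h) = 4*h
Z(X) = -218 - 40*X (Z(X) = (4*(-10))*X - 218 = -40*X - 218 = -218 - 40*X)
I = -517289539/92851417 (I = -24462*1/5549 + 19457*(-1/16733) = -24462/5549 - 19457/16733 = -517289539/92851417 ≈ -5.5712)
-41113/Z(192) + (-15969 + 13757)/I = -41113/(-218 - 40*192) + (-15969 + 13757)/(-517289539/92851417) = -41113/(-218 - 7680) - 2212*(-92851417/517289539) = -41113/(-7898) + 205387334404/517289539 = -41113*(-1/7898) + 205387334404/517289539 = 41113/7898 + 205387334404/517289539 = 1643416491939699/4085552779022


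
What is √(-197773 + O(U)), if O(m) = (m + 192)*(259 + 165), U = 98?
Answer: I*√74813 ≈ 273.52*I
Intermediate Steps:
O(m) = 81408 + 424*m (O(m) = (192 + m)*424 = 81408 + 424*m)
√(-197773 + O(U)) = √(-197773 + (81408 + 424*98)) = √(-197773 + (81408 + 41552)) = √(-197773 + 122960) = √(-74813) = I*√74813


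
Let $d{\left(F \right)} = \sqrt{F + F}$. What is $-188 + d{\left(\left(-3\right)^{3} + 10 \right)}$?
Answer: $-188 + i \sqrt{34} \approx -188.0 + 5.831 i$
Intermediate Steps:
$d{\left(F \right)} = \sqrt{2} \sqrt{F}$ ($d{\left(F \right)} = \sqrt{2 F} = \sqrt{2} \sqrt{F}$)
$-188 + d{\left(\left(-3\right)^{3} + 10 \right)} = -188 + \sqrt{2} \sqrt{\left(-3\right)^{3} + 10} = -188 + \sqrt{2} \sqrt{-27 + 10} = -188 + \sqrt{2} \sqrt{-17} = -188 + \sqrt{2} i \sqrt{17} = -188 + i \sqrt{34}$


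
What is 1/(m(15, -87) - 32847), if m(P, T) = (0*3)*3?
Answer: -1/32847 ≈ -3.0444e-5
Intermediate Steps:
m(P, T) = 0 (m(P, T) = 0*3 = 0)
1/(m(15, -87) - 32847) = 1/(0 - 32847) = 1/(-32847) = -1/32847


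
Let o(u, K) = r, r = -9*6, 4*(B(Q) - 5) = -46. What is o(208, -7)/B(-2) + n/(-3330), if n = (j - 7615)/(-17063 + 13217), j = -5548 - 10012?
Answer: 30730537/3699852 ≈ 8.3059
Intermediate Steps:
B(Q) = -13/2 (B(Q) = 5 + (1/4)*(-46) = 5 - 23/2 = -13/2)
j = -15560
r = -54
o(u, K) = -54
n = 7725/1282 (n = (-15560 - 7615)/(-17063 + 13217) = -23175/(-3846) = -23175*(-1/3846) = 7725/1282 ≈ 6.0257)
o(208, -7)/B(-2) + n/(-3330) = -54/(-13/2) + (7725/1282)/(-3330) = -54*(-2/13) + (7725/1282)*(-1/3330) = 108/13 - 515/284604 = 30730537/3699852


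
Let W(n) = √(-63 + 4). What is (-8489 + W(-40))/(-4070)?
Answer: 8489/4070 - I*√59/4070 ≈ 2.0858 - 0.0018873*I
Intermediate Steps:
W(n) = I*√59 (W(n) = √(-59) = I*√59)
(-8489 + W(-40))/(-4070) = (-8489 + I*√59)/(-4070) = (-8489 + I*√59)*(-1/4070) = 8489/4070 - I*√59/4070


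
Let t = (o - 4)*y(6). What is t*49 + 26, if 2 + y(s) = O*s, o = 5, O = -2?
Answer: -660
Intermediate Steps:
y(s) = -2 - 2*s
t = -14 (t = (5 - 4)*(-2 - 2*6) = 1*(-2 - 12) = 1*(-14) = -14)
t*49 + 26 = -14*49 + 26 = -686 + 26 = -660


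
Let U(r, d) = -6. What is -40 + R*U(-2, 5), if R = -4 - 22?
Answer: 116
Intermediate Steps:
R = -26
-40 + R*U(-2, 5) = -40 - 26*(-6) = -40 + 156 = 116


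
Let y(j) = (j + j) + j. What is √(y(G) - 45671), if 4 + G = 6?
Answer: I*√45665 ≈ 213.69*I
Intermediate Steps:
G = 2 (G = -4 + 6 = 2)
y(j) = 3*j (y(j) = 2*j + j = 3*j)
√(y(G) - 45671) = √(3*2 - 45671) = √(6 - 45671) = √(-45665) = I*√45665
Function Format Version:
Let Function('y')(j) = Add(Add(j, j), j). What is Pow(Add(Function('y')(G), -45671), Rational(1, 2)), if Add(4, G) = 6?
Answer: Mul(I, Pow(45665, Rational(1, 2))) ≈ Mul(213.69, I)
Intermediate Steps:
G = 2 (G = Add(-4, 6) = 2)
Function('y')(j) = Mul(3, j) (Function('y')(j) = Add(Mul(2, j), j) = Mul(3, j))
Pow(Add(Function('y')(G), -45671), Rational(1, 2)) = Pow(Add(Mul(3, 2), -45671), Rational(1, 2)) = Pow(Add(6, -45671), Rational(1, 2)) = Pow(-45665, Rational(1, 2)) = Mul(I, Pow(45665, Rational(1, 2)))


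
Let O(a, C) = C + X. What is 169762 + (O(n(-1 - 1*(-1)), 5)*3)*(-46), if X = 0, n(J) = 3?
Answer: 169072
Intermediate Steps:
O(a, C) = C (O(a, C) = C + 0 = C)
169762 + (O(n(-1 - 1*(-1)), 5)*3)*(-46) = 169762 + (5*3)*(-46) = 169762 + 15*(-46) = 169762 - 690 = 169072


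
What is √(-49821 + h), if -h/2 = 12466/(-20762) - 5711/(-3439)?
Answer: 3*I*√7055554462877650597/35700259 ≈ 223.21*I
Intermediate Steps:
h = -75701208/35700259 (h = -2*(12466/(-20762) - 5711/(-3439)) = -2*(12466*(-1/20762) - 5711*(-1/3439)) = -2*(-6233/10381 + 5711/3439) = -2*37850604/35700259 = -75701208/35700259 ≈ -2.1205)
√(-49821 + h) = √(-49821 - 75701208/35700259) = √(-1778698304847/35700259) = 3*I*√7055554462877650597/35700259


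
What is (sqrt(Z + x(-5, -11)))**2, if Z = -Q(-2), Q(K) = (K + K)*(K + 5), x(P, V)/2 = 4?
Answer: 20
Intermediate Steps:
x(P, V) = 8 (x(P, V) = 2*4 = 8)
Q(K) = 2*K*(5 + K) (Q(K) = (2*K)*(5 + K) = 2*K*(5 + K))
Z = 12 (Z = -2*(-2)*(5 - 2) = -2*(-2)*3 = -1*(-12) = 12)
(sqrt(Z + x(-5, -11)))**2 = (sqrt(12 + 8))**2 = (sqrt(20))**2 = (2*sqrt(5))**2 = 20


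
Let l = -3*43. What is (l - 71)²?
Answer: 40000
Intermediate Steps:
l = -129
(l - 71)² = (-129 - 71)² = (-200)² = 40000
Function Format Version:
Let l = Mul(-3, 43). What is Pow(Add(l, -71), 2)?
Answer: 40000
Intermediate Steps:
l = -129
Pow(Add(l, -71), 2) = Pow(Add(-129, -71), 2) = Pow(-200, 2) = 40000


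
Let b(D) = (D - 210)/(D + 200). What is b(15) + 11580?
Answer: 497901/43 ≈ 11579.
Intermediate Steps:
b(D) = (-210 + D)/(200 + D)
b(15) + 11580 = (-210 + 15)/(200 + 15) + 11580 = -195/215 + 11580 = (1/215)*(-195) + 11580 = -39/43 + 11580 = 497901/43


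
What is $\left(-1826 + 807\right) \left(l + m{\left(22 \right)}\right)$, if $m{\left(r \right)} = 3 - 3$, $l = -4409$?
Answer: $4492771$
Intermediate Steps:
$m{\left(r \right)} = 0$
$\left(-1826 + 807\right) \left(l + m{\left(22 \right)}\right) = \left(-1826 + 807\right) \left(-4409 + 0\right) = \left(-1019\right) \left(-4409\right) = 4492771$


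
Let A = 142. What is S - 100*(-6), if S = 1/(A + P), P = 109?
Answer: 150601/251 ≈ 600.00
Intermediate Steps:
S = 1/251 (S = 1/(142 + 109) = 1/251 ≈ 0.0039841)
S - 100*(-6) = 1/251 - 100*(-6) = 1/251 + 600 = 150601/251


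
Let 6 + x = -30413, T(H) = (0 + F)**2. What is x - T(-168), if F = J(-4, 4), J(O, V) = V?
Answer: -30435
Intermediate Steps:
F = 4
T(H) = 16 (T(H) = (0 + 4)**2 = 4**2 = 16)
x = -30419 (x = -6 - 30413 = -30419)
x - T(-168) = -30419 - 1*16 = -30419 - 16 = -30435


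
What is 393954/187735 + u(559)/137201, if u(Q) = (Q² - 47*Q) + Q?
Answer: 107887085499/25757429735 ≈ 4.1886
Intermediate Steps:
u(Q) = Q² - 46*Q
393954/187735 + u(559)/137201 = 393954/187735 + (559*(-46 + 559))/137201 = 393954*(1/187735) + (559*513)*(1/137201) = 393954/187735 + 286767*(1/137201) = 393954/187735 + 286767/137201 = 107887085499/25757429735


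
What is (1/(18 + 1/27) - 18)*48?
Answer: -419472/487 ≈ -861.34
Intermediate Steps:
(1/(18 + 1/27) - 18)*48 = (1/(487/27) - 18)*48 = (27/487 - 18)*48 = -8739/487*48 = -419472/487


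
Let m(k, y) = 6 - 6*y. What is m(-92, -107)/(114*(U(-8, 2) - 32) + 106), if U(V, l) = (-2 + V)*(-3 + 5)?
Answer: -324/2911 ≈ -0.11130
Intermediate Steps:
U(V, l) = -4 + 2*V (U(V, l) = (-2 + V)*2 = -4 + 2*V)
m(-92, -107)/(114*(U(-8, 2) - 32) + 106) = (6 - 6*(-107))/(114*((-4 + 2*(-8)) - 32) + 106) = (6 + 642)/(114*((-4 - 16) - 32) + 106) = 648/(114*(-20 - 32) + 106) = 648/(114*(-52) + 106) = 648/(-5928 + 106) = 648/(-5822) = 648*(-1/5822) = -324/2911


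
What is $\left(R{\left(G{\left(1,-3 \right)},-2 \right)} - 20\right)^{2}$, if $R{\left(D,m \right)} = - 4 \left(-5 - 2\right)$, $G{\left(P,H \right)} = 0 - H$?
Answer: $64$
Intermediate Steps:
$G{\left(P,H \right)} = - H$
$R{\left(D,m \right)} = 28$ ($R{\left(D,m \right)} = \left(-4\right) \left(-7\right) = 28$)
$\left(R{\left(G{\left(1,-3 \right)},-2 \right)} - 20\right)^{2} = \left(28 - 20\right)^{2} = 8^{2} = 64$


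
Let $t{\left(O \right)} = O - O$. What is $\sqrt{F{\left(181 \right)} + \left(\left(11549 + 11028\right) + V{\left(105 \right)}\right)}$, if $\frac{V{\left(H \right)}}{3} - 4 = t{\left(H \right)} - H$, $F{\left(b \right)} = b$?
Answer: $3 \sqrt{2495} \approx 149.85$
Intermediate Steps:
$t{\left(O \right)} = 0$
$V{\left(H \right)} = 12 - 3 H$ ($V{\left(H \right)} = 12 + 3 \left(0 - H\right) = 12 + 3 \left(- H\right) = 12 - 3 H$)
$\sqrt{F{\left(181 \right)} + \left(\left(11549 + 11028\right) + V{\left(105 \right)}\right)} = \sqrt{181 + \left(\left(11549 + 11028\right) + \left(12 - 315\right)\right)} = \sqrt{181 + \left(22577 + \left(12 - 315\right)\right)} = \sqrt{181 + \left(22577 - 303\right)} = \sqrt{181 + 22274} = \sqrt{22455} = 3 \sqrt{2495}$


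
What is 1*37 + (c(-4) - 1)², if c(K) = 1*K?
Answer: 62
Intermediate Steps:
c(K) = K
1*37 + (c(-4) - 1)² = 1*37 + (-4 - 1)² = 37 + (-5)² = 37 + 25 = 62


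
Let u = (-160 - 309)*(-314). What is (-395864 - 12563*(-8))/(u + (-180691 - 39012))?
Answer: 295360/72437 ≈ 4.0775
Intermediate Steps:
u = 147266 (u = -469*(-314) = 147266)
(-395864 - 12563*(-8))/(u + (-180691 - 39012)) = (-395864 - 12563*(-8))/(147266 + (-180691 - 39012)) = (-395864 + 100504)/(147266 - 219703) = -295360/(-72437) = -295360*(-1/72437) = 295360/72437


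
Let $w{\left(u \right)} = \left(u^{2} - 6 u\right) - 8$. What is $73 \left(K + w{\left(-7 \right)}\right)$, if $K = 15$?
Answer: $7154$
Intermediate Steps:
$w{\left(u \right)} = -8 + u^{2} - 6 u$
$73 \left(K + w{\left(-7 \right)}\right) = 73 \left(15 - \left(-34 - 49\right)\right) = 73 \left(15 + \left(-8 + 49 + 42\right)\right) = 73 \left(15 + 83\right) = 73 \cdot 98 = 7154$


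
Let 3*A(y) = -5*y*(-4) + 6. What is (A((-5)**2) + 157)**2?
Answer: 954529/9 ≈ 1.0606e+5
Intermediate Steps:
A(y) = 2 + 20*y/3 (A(y) = (-5*y*(-4) + 6)/3 = (20*y + 6)/3 = (6 + 20*y)/3 = 2 + 20*y/3)
(A((-5)**2) + 157)**2 = ((2 + (20/3)*(-5)**2) + 157)**2 = ((2 + (20/3)*25) + 157)**2 = ((2 + 500/3) + 157)**2 = (506/3 + 157)**2 = (977/3)**2 = 954529/9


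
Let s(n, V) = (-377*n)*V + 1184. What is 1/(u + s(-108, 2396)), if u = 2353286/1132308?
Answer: 566154/55232128431523 ≈ 1.0250e-8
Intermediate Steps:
u = 1176643/566154 (u = 2353286*(1/1132308) = 1176643/566154 ≈ 2.0783)
s(n, V) = 1184 - 377*V*n (s(n, V) = -377*V*n + 1184 = 1184 - 377*V*n)
1/(u + s(-108, 2396)) = 1/(1176643/566154 + (1184 - 377*2396*(-108))) = 1/(1176643/566154 + (1184 + 97555536)) = 1/(1176643/566154 + 97556720) = 1/(55232128431523/566154) = 566154/55232128431523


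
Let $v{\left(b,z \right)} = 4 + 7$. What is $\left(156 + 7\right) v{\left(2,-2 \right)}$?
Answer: $1793$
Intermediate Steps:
$v{\left(b,z \right)} = 11$
$\left(156 + 7\right) v{\left(2,-2 \right)} = \left(156 + 7\right) 11 = 163 \cdot 11 = 1793$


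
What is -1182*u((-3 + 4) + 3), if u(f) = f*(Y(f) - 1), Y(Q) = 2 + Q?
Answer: -23640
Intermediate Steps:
u(f) = f*(1 + f) (u(f) = f*((2 + f) - 1) = f*(1 + f))
-1182*u((-3 + 4) + 3) = -1182*((-3 + 4) + 3)*(1 + ((-3 + 4) + 3)) = -1182*(1 + 3)*(1 + (1 + 3)) = -4728*(1 + 4) = -4728*5 = -1182*20 = -23640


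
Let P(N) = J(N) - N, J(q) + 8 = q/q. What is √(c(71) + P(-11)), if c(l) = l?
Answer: 5*√3 ≈ 8.6602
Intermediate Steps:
J(q) = -7 (J(q) = -8 + q/q = -8 + 1 = -7)
P(N) = -7 - N
√(c(71) + P(-11)) = √(71 + (-7 - 1*(-11))) = √(71 + (-7 + 11)) = √(71 + 4) = √75 = 5*√3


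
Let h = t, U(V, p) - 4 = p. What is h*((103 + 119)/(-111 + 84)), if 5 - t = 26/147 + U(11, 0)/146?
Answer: -3808262/96579 ≈ -39.432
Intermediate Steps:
U(V, p) = 4 + p
t = 51463/10731 (t = 5 - (26/147 + (4 + 0)/146) = 5 - (26*(1/147) + 4*(1/146)) = 5 - (26/147 + 2/73) = 5 - 1*2192/10731 = 5 - 2192/10731 = 51463/10731 ≈ 4.7957)
h = 51463/10731 ≈ 4.7957
h*((103 + 119)/(-111 + 84)) = 51463*((103 + 119)/(-111 + 84))/10731 = 51463*(222/(-27))/10731 = 51463*(222*(-1/27))/10731 = (51463/10731)*(-74/9) = -3808262/96579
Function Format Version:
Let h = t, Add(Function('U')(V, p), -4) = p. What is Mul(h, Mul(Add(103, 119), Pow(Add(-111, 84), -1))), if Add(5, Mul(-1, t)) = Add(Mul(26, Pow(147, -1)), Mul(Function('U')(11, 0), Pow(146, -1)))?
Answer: Rational(-3808262, 96579) ≈ -39.432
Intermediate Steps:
Function('U')(V, p) = Add(4, p)
t = Rational(51463, 10731) (t = Add(5, Mul(-1, Add(Mul(26, Pow(147, -1)), Mul(Add(4, 0), Pow(146, -1))))) = Add(5, Mul(-1, Add(Mul(26, Rational(1, 147)), Mul(4, Rational(1, 146))))) = Add(5, Mul(-1, Add(Rational(26, 147), Rational(2, 73)))) = Add(5, Mul(-1, Rational(2192, 10731))) = Add(5, Rational(-2192, 10731)) = Rational(51463, 10731) ≈ 4.7957)
h = Rational(51463, 10731) ≈ 4.7957
Mul(h, Mul(Add(103, 119), Pow(Add(-111, 84), -1))) = Mul(Rational(51463, 10731), Mul(Add(103, 119), Pow(Add(-111, 84), -1))) = Mul(Rational(51463, 10731), Mul(222, Pow(-27, -1))) = Mul(Rational(51463, 10731), Mul(222, Rational(-1, 27))) = Mul(Rational(51463, 10731), Rational(-74, 9)) = Rational(-3808262, 96579)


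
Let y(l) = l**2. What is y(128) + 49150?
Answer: 65534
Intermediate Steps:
y(128) + 49150 = 128**2 + 49150 = 16384 + 49150 = 65534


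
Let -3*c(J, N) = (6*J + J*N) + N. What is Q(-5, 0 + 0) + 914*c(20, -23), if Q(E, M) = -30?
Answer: 110564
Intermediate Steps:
c(J, N) = -2*J - N/3 - J*N/3 (c(J, N) = -((6*J + J*N) + N)/3 = -(N + 6*J + J*N)/3 = -2*J - N/3 - J*N/3)
Q(-5, 0 + 0) + 914*c(20, -23) = -30 + 914*(-2*20 - ⅓*(-23) - ⅓*20*(-23)) = -30 + 914*(-40 + 23/3 + 460/3) = -30 + 914*121 = -30 + 110594 = 110564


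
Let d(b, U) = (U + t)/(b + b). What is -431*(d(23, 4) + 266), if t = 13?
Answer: -5281043/46 ≈ -1.1481e+5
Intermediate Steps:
d(b, U) = (13 + U)/(2*b) (d(b, U) = (U + 13)/(b + b) = (13 + U)/((2*b)) = (13 + U)*(1/(2*b)) = (13 + U)/(2*b))
-431*(d(23, 4) + 266) = -431*((½)*(13 + 4)/23 + 266) = -431*((½)*(1/23)*17 + 266) = -431*(17/46 + 266) = -431*12253/46 = -5281043/46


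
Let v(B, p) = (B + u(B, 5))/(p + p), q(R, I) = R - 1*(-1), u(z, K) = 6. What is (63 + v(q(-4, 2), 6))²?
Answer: 64009/16 ≈ 4000.6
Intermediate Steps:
q(R, I) = 1 + R (q(R, I) = R + 1 = 1 + R)
v(B, p) = (6 + B)/(2*p) (v(B, p) = (B + 6)/(p + p) = (6 + B)/((2*p)) = (6 + B)*(1/(2*p)) = (6 + B)/(2*p))
(63 + v(q(-4, 2), 6))² = (63 + (½)*(6 + (1 - 4))/6)² = (63 + (½)*(⅙)*(6 - 3))² = (63 + (½)*(⅙)*3)² = (63 + ¼)² = (253/4)² = 64009/16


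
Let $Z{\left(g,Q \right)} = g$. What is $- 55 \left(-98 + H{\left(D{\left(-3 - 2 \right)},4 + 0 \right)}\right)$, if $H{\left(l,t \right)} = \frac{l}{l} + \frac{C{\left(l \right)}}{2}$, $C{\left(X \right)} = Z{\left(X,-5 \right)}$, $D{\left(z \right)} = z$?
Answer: $\frac{10945}{2} \approx 5472.5$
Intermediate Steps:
$C{\left(X \right)} = X$
$H{\left(l,t \right)} = 1 + \frac{l}{2}$ ($H{\left(l,t \right)} = \frac{l}{l} + \frac{l}{2} = 1 + l \frac{1}{2} = 1 + \frac{l}{2}$)
$- 55 \left(-98 + H{\left(D{\left(-3 - 2 \right)},4 + 0 \right)}\right) = - 55 \left(-98 + \left(1 + \frac{-3 - 2}{2}\right)\right) = - 55 \left(-98 + \left(1 + \frac{1}{2} \left(-5\right)\right)\right) = - 55 \left(-98 + \left(1 - \frac{5}{2}\right)\right) = - 55 \left(-98 - \frac{3}{2}\right) = \left(-55\right) \left(- \frac{199}{2}\right) = \frac{10945}{2}$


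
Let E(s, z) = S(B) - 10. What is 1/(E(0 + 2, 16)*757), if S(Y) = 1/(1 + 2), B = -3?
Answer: -3/21953 ≈ -0.00013666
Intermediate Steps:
S(Y) = ⅓ (S(Y) = 1/3 = ⅓)
E(s, z) = -29/3 (E(s, z) = ⅓ - 10 = -29/3)
1/(E(0 + 2, 16)*757) = 1/(-29/3*757) = 1/(-21953/3) = -3/21953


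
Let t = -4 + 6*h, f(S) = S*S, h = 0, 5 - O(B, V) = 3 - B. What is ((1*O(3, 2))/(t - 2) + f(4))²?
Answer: 8281/36 ≈ 230.03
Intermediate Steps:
O(B, V) = 2 + B (O(B, V) = 5 - (3 - B) = 5 + (-3 + B) = 2 + B)
f(S) = S²
t = -4 (t = -4 + 6*0 = -4 + 0 = -4)
((1*O(3, 2))/(t - 2) + f(4))² = ((1*(2 + 3))/(-4 - 2) + 4²)² = ((1*5)/(-6) + 16)² = (5*(-⅙) + 16)² = (-⅚ + 16)² = (91/6)² = 8281/36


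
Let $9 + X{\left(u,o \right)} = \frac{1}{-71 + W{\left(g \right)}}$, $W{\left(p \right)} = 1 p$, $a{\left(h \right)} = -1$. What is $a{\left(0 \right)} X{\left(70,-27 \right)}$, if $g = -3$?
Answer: $\frac{667}{74} \approx 9.0135$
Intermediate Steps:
$W{\left(p \right)} = p$
$X{\left(u,o \right)} = - \frac{667}{74}$ ($X{\left(u,o \right)} = -9 + \frac{1}{-71 - 3} = -9 + \frac{1}{-74} = -9 - \frac{1}{74} = - \frac{667}{74}$)
$a{\left(0 \right)} X{\left(70,-27 \right)} = \left(-1\right) \left(- \frac{667}{74}\right) = \frac{667}{74}$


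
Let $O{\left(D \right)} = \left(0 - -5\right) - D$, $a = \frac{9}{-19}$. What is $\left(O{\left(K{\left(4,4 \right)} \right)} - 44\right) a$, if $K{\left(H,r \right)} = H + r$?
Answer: $\frac{423}{19} \approx 22.263$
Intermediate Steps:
$a = - \frac{9}{19}$ ($a = 9 \left(- \frac{1}{19}\right) = - \frac{9}{19} \approx -0.47368$)
$O{\left(D \right)} = 5 - D$ ($O{\left(D \right)} = \left(0 + 5\right) - D = 5 - D$)
$\left(O{\left(K{\left(4,4 \right)} \right)} - 44\right) a = \left(\left(5 - \left(4 + 4\right)\right) - 44\right) \left(- \frac{9}{19}\right) = \left(\left(5 - 8\right) - 44\right) \left(- \frac{9}{19}\right) = \left(-3 - 44\right) \left(- \frac{9}{19}\right) = \left(-47\right) \left(- \frac{9}{19}\right) = \frac{423}{19}$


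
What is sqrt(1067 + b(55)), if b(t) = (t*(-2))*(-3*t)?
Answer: sqrt(19217) ≈ 138.63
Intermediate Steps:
b(t) = 6*t**2 (b(t) = (-2*t)*(-3*t) = 6*t**2)
sqrt(1067 + b(55)) = sqrt(1067 + 6*55**2) = sqrt(1067 + 6*3025) = sqrt(1067 + 18150) = sqrt(19217)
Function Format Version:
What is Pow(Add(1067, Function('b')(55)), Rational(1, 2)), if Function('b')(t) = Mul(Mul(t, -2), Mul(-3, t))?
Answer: Pow(19217, Rational(1, 2)) ≈ 138.63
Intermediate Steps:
Function('b')(t) = Mul(6, Pow(t, 2)) (Function('b')(t) = Mul(Mul(-2, t), Mul(-3, t)) = Mul(6, Pow(t, 2)))
Pow(Add(1067, Function('b')(55)), Rational(1, 2)) = Pow(Add(1067, Mul(6, Pow(55, 2))), Rational(1, 2)) = Pow(Add(1067, Mul(6, 3025)), Rational(1, 2)) = Pow(Add(1067, 18150), Rational(1, 2)) = Pow(19217, Rational(1, 2))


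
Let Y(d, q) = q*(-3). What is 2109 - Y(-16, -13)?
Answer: 2070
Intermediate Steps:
Y(d, q) = -3*q
2109 - Y(-16, -13) = 2109 - (-3)*(-13) = 2109 - 1*39 = 2109 - 39 = 2070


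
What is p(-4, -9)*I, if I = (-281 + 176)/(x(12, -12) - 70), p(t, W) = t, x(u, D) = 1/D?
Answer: -5040/841 ≈ -5.9929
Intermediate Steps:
I = 1260/841 (I = (-281 + 176)/(1/(-12) - 70) = -105/(-1/12 - 70) = -105/(-841/12) = -105*(-12/841) = 1260/841 ≈ 1.4982)
p(-4, -9)*I = -4*1260/841 = -5040/841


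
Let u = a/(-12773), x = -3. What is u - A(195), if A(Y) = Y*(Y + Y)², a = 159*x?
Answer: -7147939491/241 ≈ -2.9659e+7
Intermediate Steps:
a = -477 (a = 159*(-3) = -477)
u = 9/241 (u = -477/(-12773) = -477*(-1/12773) = 9/241 ≈ 0.037344)
A(Y) = 4*Y³ (A(Y) = Y*(2*Y)² = Y*(4*Y²) = 4*Y³)
u - A(195) = 9/241 - 4*195³ = 9/241 - 4*7414875 = 9/241 - 1*29659500 = 9/241 - 29659500 = -7147939491/241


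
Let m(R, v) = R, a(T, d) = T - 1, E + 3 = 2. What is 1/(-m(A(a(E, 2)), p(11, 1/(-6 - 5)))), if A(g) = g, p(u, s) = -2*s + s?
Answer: ½ ≈ 0.50000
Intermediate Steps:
p(u, s) = -s
E = -1 (E = -3 + 2 = -1)
a(T, d) = -1 + T
1/(-m(A(a(E, 2)), p(11, 1/(-6 - 5)))) = 1/(-(-1 - 1)) = 1/(-1*(-2)) = 1/2 = ½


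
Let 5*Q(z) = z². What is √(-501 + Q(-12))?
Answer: I*√11805/5 ≈ 21.73*I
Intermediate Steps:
Q(z) = z²/5
√(-501 + Q(-12)) = √(-501 + (⅕)*(-12)²) = √(-501 + (⅕)*144) = √(-501 + 144/5) = √(-2361/5) = I*√11805/5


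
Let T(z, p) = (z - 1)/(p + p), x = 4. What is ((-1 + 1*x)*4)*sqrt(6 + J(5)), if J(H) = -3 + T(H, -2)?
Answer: 12*sqrt(2) ≈ 16.971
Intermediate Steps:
T(z, p) = (-1 + z)/(2*p) (T(z, p) = (-1 + z)/((2*p)) = (-1 + z)*(1/(2*p)) = (-1 + z)/(2*p))
J(H) = -11/4 - H/4 (J(H) = -3 + (1/2)*(-1 + H)/(-2) = -3 + (1/2)*(-1/2)*(-1 + H) = -3 + (1/4 - H/4) = -11/4 - H/4)
((-1 + 1*x)*4)*sqrt(6 + J(5)) = ((-1 + 1*4)*4)*sqrt(6 + (-11/4 - 1/4*5)) = ((-1 + 4)*4)*sqrt(6 + (-11/4 - 5/4)) = (3*4)*sqrt(6 - 4) = 12*sqrt(2)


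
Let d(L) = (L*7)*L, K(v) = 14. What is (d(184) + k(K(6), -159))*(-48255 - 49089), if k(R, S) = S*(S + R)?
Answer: -25314015168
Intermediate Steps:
k(R, S) = S*(R + S)
d(L) = 7*L**2 (d(L) = (7*L)*L = 7*L**2)
(d(184) + k(K(6), -159))*(-48255 - 49089) = (7*184**2 - 159*(14 - 159))*(-48255 - 49089) = (7*33856 - 159*(-145))*(-97344) = (236992 + 23055)*(-97344) = 260047*(-97344) = -25314015168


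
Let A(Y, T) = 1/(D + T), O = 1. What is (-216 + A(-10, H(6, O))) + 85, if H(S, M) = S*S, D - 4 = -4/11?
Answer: -57105/436 ≈ -130.97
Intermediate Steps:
D = 40/11 (D = 4 - 4/11 = 40/11 ≈ 3.6364)
H(S, M) = S²
A(Y, T) = 1/(40/11 + T)
(-216 + A(-10, H(6, O))) + 85 = (-216 + 11/(40 + 11*6²)) + 85 = (-216 + 11/(40 + 11*36)) + 85 = (-216 + 11/(40 + 396)) + 85 = (-216 + 11/436) + 85 = -94165/436 + 85 = -57105/436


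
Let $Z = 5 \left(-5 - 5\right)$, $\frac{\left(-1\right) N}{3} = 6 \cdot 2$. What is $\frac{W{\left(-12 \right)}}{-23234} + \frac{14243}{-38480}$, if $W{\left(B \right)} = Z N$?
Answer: $- \frac{200092931}{447022160} \approx -0.44761$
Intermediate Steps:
$N = -36$ ($N = - 3 \cdot 6 \cdot 2 = \left(-3\right) 12 = -36$)
$Z = -50$ ($Z = 5 \left(-10\right) = -50$)
$W{\left(B \right)} = 1800$ ($W{\left(B \right)} = \left(-50\right) \left(-36\right) = 1800$)
$\frac{W{\left(-12 \right)}}{-23234} + \frac{14243}{-38480} = \frac{1800}{-23234} + \frac{14243}{-38480} = 1800 \left(- \frac{1}{23234}\right) + 14243 \left(- \frac{1}{38480}\right) = - \frac{900}{11617} - \frac{14243}{38480} = - \frac{200092931}{447022160}$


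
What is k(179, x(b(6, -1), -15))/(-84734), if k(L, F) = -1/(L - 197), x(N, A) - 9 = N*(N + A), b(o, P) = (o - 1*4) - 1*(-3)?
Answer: -1/1525212 ≈ -6.5565e-7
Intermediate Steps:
b(o, P) = -1 + o (b(o, P) = (o - 4) + 3 = (-4 + o) + 3 = -1 + o)
x(N, A) = 9 + N*(A + N) (x(N, A) = 9 + N*(N + A) = 9 + N*(A + N))
k(L, F) = -1/(-197 + L)
k(179, x(b(6, -1), -15))/(-84734) = -1/(-197 + 179)/(-84734) = -1/(-18)*(-1/84734) = -1*(-1/18)*(-1/84734) = (1/18)*(-1/84734) = -1/1525212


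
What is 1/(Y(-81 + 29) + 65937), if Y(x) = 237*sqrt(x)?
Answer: 21979/1450202919 - 158*I*sqrt(13)/1450202919 ≈ 1.5156e-5 - 3.9283e-7*I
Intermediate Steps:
1/(Y(-81 + 29) + 65937) = 1/(237*sqrt(-81 + 29) + 65937) = 1/(237*sqrt(-52) + 65937) = 1/(237*(2*I*sqrt(13)) + 65937) = 1/(474*I*sqrt(13) + 65937) = 1/(65937 + 474*I*sqrt(13))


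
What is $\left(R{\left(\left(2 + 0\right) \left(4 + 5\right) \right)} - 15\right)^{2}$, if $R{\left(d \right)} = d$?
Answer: $9$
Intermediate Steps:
$\left(R{\left(\left(2 + 0\right) \left(4 + 5\right) \right)} - 15\right)^{2} = \left(\left(2 + 0\right) \left(4 + 5\right) - 15\right)^{2} = \left(2 \cdot 9 - 15\right)^{2} = \left(18 - 15\right)^{2} = 3^{2} = 9$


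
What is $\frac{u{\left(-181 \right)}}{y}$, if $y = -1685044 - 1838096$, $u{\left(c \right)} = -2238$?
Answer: $\frac{373}{587190} \approx 0.00063523$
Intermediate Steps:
$y = -3523140$
$\frac{u{\left(-181 \right)}}{y} = - \frac{2238}{-3523140} = \left(-2238\right) \left(- \frac{1}{3523140}\right) = \frac{373}{587190}$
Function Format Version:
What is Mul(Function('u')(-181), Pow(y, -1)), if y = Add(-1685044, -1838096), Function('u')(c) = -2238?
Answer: Rational(373, 587190) ≈ 0.00063523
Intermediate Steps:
y = -3523140
Mul(Function('u')(-181), Pow(y, -1)) = Mul(-2238, Pow(-3523140, -1)) = Mul(-2238, Rational(-1, 3523140)) = Rational(373, 587190)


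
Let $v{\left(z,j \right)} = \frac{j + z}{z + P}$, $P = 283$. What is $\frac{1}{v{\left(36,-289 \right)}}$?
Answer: $- \frac{29}{23} \approx -1.2609$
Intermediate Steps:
$v{\left(z,j \right)} = \frac{j + z}{283 + z}$ ($v{\left(z,j \right)} = \frac{j + z}{z + 283} = \frac{j + z}{283 + z}$)
$\frac{1}{v{\left(36,-289 \right)}} = \frac{1}{\frac{1}{283 + 36} \left(-289 + 36\right)} = \frac{1}{\frac{1}{319} \left(-253\right)} = \frac{1}{- \frac{23}{29}} = - \frac{29}{23}$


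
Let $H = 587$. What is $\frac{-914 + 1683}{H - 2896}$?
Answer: $- \frac{769}{2309} \approx -0.33304$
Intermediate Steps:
$\frac{-914 + 1683}{H - 2896} = \frac{-914 + 1683}{587 - 2896} = \frac{769}{-2309} = 769 \left(- \frac{1}{2309}\right) = - \frac{769}{2309}$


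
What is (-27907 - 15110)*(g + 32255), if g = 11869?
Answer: -1898082108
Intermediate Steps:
(-27907 - 15110)*(g + 32255) = (-27907 - 15110)*(11869 + 32255) = -43017*44124 = -1898082108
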